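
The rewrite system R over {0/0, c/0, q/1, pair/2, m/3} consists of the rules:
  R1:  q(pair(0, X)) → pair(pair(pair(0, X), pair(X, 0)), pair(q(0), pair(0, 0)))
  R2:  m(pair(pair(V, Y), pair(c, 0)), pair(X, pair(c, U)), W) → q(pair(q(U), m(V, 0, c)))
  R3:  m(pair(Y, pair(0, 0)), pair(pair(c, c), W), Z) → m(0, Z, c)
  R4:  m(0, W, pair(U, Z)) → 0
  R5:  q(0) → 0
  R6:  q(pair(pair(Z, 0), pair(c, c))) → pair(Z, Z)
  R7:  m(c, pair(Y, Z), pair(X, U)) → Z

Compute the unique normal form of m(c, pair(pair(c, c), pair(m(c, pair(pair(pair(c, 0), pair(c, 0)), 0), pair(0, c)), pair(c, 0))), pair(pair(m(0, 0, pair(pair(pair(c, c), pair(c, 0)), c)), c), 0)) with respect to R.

pair(0, pair(c, 0))

1. m(c, pair(pair(c, c), pair(m(c, pair(pair(pair(c, 0), pair(c, 0)), 0), pair(0, c)), pair(c, 0))), pair(pair(m(0, 0, pair(pair(pair(c, c), pair(c, 0)), c)), c), 0))  →  pair(m(c, pair(pair(pair(c, 0), pair(c, 0)), 0), pair(0, c)), pair(c, 0))   [R7 at ε]
2. pair(m(c, pair(pair(pair(c, 0), pair(c, 0)), 0), pair(0, c)), pair(c, 0))  →  pair(0, pair(c, 0))   [R7 at 1]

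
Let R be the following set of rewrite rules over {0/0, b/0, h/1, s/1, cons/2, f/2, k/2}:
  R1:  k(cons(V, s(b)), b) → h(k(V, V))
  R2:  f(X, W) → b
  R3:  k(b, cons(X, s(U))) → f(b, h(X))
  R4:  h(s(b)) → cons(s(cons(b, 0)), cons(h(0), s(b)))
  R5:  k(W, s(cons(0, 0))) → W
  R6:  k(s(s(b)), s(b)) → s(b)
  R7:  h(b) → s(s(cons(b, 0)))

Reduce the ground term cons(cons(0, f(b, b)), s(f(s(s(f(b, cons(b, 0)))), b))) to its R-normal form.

cons(cons(0, b), s(b))

1. cons(cons(0, f(b, b)), s(f(s(s(f(b, cons(b, 0)))), b)))  →  cons(cons(0, b), s(f(s(s(f(b, cons(b, 0)))), b)))   [R2 at 1.2]
2. cons(cons(0, b), s(f(s(s(f(b, cons(b, 0)))), b)))  →  cons(cons(0, b), s(b))   [R2 at 2.1]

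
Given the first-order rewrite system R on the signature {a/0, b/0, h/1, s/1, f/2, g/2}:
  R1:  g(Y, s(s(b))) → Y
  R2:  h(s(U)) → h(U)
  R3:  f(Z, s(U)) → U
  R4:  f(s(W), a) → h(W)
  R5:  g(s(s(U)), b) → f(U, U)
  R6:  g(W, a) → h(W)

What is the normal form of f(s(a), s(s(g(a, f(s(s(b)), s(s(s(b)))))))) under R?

s(a)

1. f(s(a), s(s(g(a, f(s(s(b)), s(s(s(b))))))))  →  s(g(a, f(s(s(b)), s(s(s(b))))))   [R3 at ε]
2. s(g(a, f(s(s(b)), s(s(s(b))))))  →  s(g(a, s(s(b))))   [R3 at 1.2]
3. s(g(a, s(s(b))))  →  s(a)   [R1 at 1]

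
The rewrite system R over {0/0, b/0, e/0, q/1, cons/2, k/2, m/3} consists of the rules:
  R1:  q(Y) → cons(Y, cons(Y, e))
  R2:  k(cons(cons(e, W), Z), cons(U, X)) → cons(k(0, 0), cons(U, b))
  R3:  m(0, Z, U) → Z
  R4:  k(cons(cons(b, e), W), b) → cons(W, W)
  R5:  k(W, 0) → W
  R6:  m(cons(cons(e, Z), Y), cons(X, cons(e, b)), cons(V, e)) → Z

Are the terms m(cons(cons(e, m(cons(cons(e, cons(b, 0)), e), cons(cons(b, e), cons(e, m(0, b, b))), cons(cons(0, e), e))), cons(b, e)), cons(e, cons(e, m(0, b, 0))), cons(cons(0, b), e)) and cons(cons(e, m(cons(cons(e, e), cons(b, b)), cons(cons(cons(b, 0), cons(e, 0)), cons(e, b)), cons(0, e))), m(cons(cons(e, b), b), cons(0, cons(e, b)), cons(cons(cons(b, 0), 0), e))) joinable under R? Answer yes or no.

Reduce t₁ = m(cons(cons(e, m(cons(cons(e, cons(b, 0)), e), cons(cons(b, e), cons(e, m(0, b, b))), cons(cons(0, e), e))), cons(b, e)), cons(e, cons(e, m(0, b, 0))), cons(cons(0, b), e)):
1. m(cons(cons(e, m(cons(cons(e, cons(b, 0)), e), cons(cons(b, e), cons(e, m(0, b, b))), cons(cons(0, e), e))), cons(b, e)), cons(e, cons(e, m(0, b, 0))), cons(cons(0, b), e))  →  m(cons(cons(e, m(cons(cons(e, cons(b, 0)), e), cons(cons(b, e), cons(e, b)), cons(cons(0, e), e))), cons(b, e)), cons(e, cons(e, m(0, b, 0))), cons(cons(0, b), e))   [R3 at 1.1.2.2.2.2]
2. m(cons(cons(e, m(cons(cons(e, cons(b, 0)), e), cons(cons(b, e), cons(e, b)), cons(cons(0, e), e))), cons(b, e)), cons(e, cons(e, m(0, b, 0))), cons(cons(0, b), e))  →  m(cons(cons(e, cons(b, 0)), cons(b, e)), cons(e, cons(e, m(0, b, 0))), cons(cons(0, b), e))   [R6 at 1.1.2]
3. m(cons(cons(e, cons(b, 0)), cons(b, e)), cons(e, cons(e, m(0, b, 0))), cons(cons(0, b), e))  →  m(cons(cons(e, cons(b, 0)), cons(b, e)), cons(e, cons(e, b)), cons(cons(0, b), e))   [R3 at 2.2.2]
4. m(cons(cons(e, cons(b, 0)), cons(b, e)), cons(e, cons(e, b)), cons(cons(0, b), e))  →  cons(b, 0)   [R6 at ε]

Reduce t₂ = cons(cons(e, m(cons(cons(e, e), cons(b, b)), cons(cons(cons(b, 0), cons(e, 0)), cons(e, b)), cons(0, e))), m(cons(cons(e, b), b), cons(0, cons(e, b)), cons(cons(cons(b, 0), 0), e))):
1. cons(cons(e, m(cons(cons(e, e), cons(b, b)), cons(cons(cons(b, 0), cons(e, 0)), cons(e, b)), cons(0, e))), m(cons(cons(e, b), b), cons(0, cons(e, b)), cons(cons(cons(b, 0), 0), e)))  →  cons(cons(e, e), m(cons(cons(e, b), b), cons(0, cons(e, b)), cons(cons(cons(b, 0), 0), e)))   [R6 at 1.2]
2. cons(cons(e, e), m(cons(cons(e, b), b), cons(0, cons(e, b)), cons(cons(cons(b, 0), 0), e)))  →  cons(cons(e, e), b)   [R6 at 2]

no — NF(t₁) = cons(b, 0), NF(t₂) = cons(cons(e, e), b)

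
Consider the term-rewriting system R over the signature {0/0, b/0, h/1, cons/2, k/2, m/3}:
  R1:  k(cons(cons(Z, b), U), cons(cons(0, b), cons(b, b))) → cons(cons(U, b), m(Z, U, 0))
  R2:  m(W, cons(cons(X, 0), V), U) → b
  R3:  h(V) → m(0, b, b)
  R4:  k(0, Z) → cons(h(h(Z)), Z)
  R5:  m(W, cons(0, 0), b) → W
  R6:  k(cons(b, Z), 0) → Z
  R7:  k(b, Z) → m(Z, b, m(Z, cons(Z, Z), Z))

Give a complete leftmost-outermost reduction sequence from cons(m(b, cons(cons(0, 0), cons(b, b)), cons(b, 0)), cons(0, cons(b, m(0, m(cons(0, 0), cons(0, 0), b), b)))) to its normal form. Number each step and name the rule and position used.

cons(b, cons(0, cons(b, 0)))

1. cons(m(b, cons(cons(0, 0), cons(b, b)), cons(b, 0)), cons(0, cons(b, m(0, m(cons(0, 0), cons(0, 0), b), b))))  →  cons(b, cons(0, cons(b, m(0, m(cons(0, 0), cons(0, 0), b), b))))   [R2 at 1]
2. cons(b, cons(0, cons(b, m(0, m(cons(0, 0), cons(0, 0), b), b))))  →  cons(b, cons(0, cons(b, m(0, cons(0, 0), b))))   [R5 at 2.2.2.2]
3. cons(b, cons(0, cons(b, m(0, cons(0, 0), b))))  →  cons(b, cons(0, cons(b, 0)))   [R5 at 2.2.2]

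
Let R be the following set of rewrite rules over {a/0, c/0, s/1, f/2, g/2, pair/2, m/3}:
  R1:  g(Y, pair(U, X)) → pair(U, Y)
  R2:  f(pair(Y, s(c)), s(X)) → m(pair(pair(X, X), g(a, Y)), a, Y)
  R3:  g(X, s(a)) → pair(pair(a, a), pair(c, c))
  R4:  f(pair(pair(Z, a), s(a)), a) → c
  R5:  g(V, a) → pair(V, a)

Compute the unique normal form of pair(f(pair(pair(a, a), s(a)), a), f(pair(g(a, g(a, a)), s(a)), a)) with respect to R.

1. pair(f(pair(pair(a, a), s(a)), a), f(pair(g(a, g(a, a)), s(a)), a))  →  pair(c, f(pair(g(a, g(a, a)), s(a)), a))   [R4 at 1]
2. pair(c, f(pair(g(a, g(a, a)), s(a)), a))  →  pair(c, f(pair(g(a, pair(a, a)), s(a)), a))   [R5 at 2.1.1.2]
3. pair(c, f(pair(g(a, pair(a, a)), s(a)), a))  →  pair(c, f(pair(pair(a, a), s(a)), a))   [R1 at 2.1.1]
4. pair(c, f(pair(pair(a, a), s(a)), a))  →  pair(c, c)   [R4 at 2]

pair(c, c)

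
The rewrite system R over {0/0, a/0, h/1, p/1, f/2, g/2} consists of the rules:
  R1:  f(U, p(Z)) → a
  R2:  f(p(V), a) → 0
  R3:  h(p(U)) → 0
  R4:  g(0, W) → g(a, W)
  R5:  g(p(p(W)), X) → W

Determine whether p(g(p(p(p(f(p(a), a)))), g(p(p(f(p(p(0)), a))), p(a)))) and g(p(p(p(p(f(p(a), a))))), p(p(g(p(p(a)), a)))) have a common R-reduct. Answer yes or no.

yes — NF(t₁) = p(p(0)), NF(t₂) = p(p(0))

Reduce t₁ = p(g(p(p(p(f(p(a), a)))), g(p(p(f(p(p(0)), a))), p(a)))):
1. p(g(p(p(p(f(p(a), a)))), g(p(p(f(p(p(0)), a))), p(a))))  →  p(p(f(p(a), a)))   [R5 at 1]
2. p(p(f(p(a), a)))  →  p(p(0))   [R2 at 1.1]

Reduce t₂ = g(p(p(p(p(f(p(a), a))))), p(p(g(p(p(a)), a)))):
1. g(p(p(p(p(f(p(a), a))))), p(p(g(p(p(a)), a))))  →  p(p(f(p(a), a)))   [R5 at ε]
2. p(p(f(p(a), a)))  →  p(p(0))   [R2 at 1.1]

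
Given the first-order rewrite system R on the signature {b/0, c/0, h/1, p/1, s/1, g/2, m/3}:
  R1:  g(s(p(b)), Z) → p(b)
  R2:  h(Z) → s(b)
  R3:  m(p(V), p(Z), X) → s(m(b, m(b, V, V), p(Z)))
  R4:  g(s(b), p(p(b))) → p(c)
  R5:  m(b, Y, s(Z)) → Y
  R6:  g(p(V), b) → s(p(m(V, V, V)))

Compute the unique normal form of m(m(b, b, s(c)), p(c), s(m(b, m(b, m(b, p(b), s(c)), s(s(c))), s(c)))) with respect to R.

p(c)

1. m(m(b, b, s(c)), p(c), s(m(b, m(b, m(b, p(b), s(c)), s(s(c))), s(c))))  →  m(b, p(c), s(m(b, m(b, m(b, p(b), s(c)), s(s(c))), s(c))))   [R5 at 1]
2. m(b, p(c), s(m(b, m(b, m(b, p(b), s(c)), s(s(c))), s(c))))  →  p(c)   [R5 at ε]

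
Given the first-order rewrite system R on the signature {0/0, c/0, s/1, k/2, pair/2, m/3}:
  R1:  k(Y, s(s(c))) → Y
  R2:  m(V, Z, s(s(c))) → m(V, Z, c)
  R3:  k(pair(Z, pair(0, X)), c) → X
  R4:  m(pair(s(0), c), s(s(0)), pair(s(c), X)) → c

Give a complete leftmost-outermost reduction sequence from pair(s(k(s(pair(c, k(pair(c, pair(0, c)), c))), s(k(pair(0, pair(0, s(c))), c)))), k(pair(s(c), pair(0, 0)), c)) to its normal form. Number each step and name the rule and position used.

1. pair(s(k(s(pair(c, k(pair(c, pair(0, c)), c))), s(k(pair(0, pair(0, s(c))), c)))), k(pair(s(c), pair(0, 0)), c))  →  pair(s(k(s(pair(c, c)), s(k(pair(0, pair(0, s(c))), c)))), k(pair(s(c), pair(0, 0)), c))   [R3 at 1.1.1.1.2]
2. pair(s(k(s(pair(c, c)), s(k(pair(0, pair(0, s(c))), c)))), k(pair(s(c), pair(0, 0)), c))  →  pair(s(k(s(pair(c, c)), s(s(c)))), k(pair(s(c), pair(0, 0)), c))   [R3 at 1.1.2.1]
3. pair(s(k(s(pair(c, c)), s(s(c)))), k(pair(s(c), pair(0, 0)), c))  →  pair(s(s(pair(c, c))), k(pair(s(c), pair(0, 0)), c))   [R1 at 1.1]
4. pair(s(s(pair(c, c))), k(pair(s(c), pair(0, 0)), c))  →  pair(s(s(pair(c, c))), 0)   [R3 at 2]

pair(s(s(pair(c, c))), 0)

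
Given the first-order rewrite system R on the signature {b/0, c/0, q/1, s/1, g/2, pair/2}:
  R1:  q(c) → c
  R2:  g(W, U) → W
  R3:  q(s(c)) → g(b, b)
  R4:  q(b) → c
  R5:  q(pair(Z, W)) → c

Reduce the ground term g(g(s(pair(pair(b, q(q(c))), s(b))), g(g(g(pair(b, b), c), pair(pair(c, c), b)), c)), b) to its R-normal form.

s(pair(pair(b, c), s(b)))

1. g(g(s(pair(pair(b, q(q(c))), s(b))), g(g(g(pair(b, b), c), pair(pair(c, c), b)), c)), b)  →  g(s(pair(pair(b, q(q(c))), s(b))), g(g(g(pair(b, b), c), pair(pair(c, c), b)), c))   [R2 at ε]
2. g(s(pair(pair(b, q(q(c))), s(b))), g(g(g(pair(b, b), c), pair(pair(c, c), b)), c))  →  s(pair(pair(b, q(q(c))), s(b)))   [R2 at ε]
3. s(pair(pair(b, q(q(c))), s(b)))  →  s(pair(pair(b, q(c)), s(b)))   [R1 at 1.1.2.1]
4. s(pair(pair(b, q(c)), s(b)))  →  s(pair(pair(b, c), s(b)))   [R1 at 1.1.2]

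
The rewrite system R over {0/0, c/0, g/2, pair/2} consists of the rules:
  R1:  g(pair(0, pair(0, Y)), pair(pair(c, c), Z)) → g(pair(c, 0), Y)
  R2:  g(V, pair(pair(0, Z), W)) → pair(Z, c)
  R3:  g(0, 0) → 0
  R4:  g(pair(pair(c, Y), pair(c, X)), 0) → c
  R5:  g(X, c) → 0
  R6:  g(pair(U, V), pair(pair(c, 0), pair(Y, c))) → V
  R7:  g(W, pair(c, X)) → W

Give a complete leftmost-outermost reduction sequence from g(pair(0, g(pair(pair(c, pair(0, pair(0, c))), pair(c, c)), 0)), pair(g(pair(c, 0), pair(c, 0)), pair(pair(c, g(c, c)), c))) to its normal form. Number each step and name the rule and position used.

1. g(pair(0, g(pair(pair(c, pair(0, pair(0, c))), pair(c, c)), 0)), pair(g(pair(c, 0), pair(c, 0)), pair(pair(c, g(c, c)), c)))  →  g(pair(0, c), pair(g(pair(c, 0), pair(c, 0)), pair(pair(c, g(c, c)), c)))   [R4 at 1.2]
2. g(pair(0, c), pair(g(pair(c, 0), pair(c, 0)), pair(pair(c, g(c, c)), c)))  →  g(pair(0, c), pair(pair(c, 0), pair(pair(c, g(c, c)), c)))   [R7 at 2.1]
3. g(pair(0, c), pair(pair(c, 0), pair(pair(c, g(c, c)), c)))  →  c   [R6 at ε]

c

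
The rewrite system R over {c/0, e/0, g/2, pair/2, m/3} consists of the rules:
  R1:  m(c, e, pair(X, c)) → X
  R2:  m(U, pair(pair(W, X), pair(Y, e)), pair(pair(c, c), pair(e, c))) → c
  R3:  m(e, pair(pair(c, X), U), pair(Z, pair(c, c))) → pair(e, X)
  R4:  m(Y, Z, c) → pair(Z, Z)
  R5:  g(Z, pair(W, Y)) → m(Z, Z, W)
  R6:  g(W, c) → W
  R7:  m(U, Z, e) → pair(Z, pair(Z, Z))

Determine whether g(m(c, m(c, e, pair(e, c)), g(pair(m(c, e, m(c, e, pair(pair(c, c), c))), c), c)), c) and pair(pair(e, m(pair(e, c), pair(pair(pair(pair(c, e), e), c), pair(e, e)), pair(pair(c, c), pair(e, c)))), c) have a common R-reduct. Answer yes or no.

Reduce t₁ = g(m(c, m(c, e, pair(e, c)), g(pair(m(c, e, m(c, e, pair(pair(c, c), c))), c), c)), c):
1. g(m(c, m(c, e, pair(e, c)), g(pair(m(c, e, m(c, e, pair(pair(c, c), c))), c), c)), c)  →  m(c, m(c, e, pair(e, c)), g(pair(m(c, e, m(c, e, pair(pair(c, c), c))), c), c))   [R6 at ε]
2. m(c, m(c, e, pair(e, c)), g(pair(m(c, e, m(c, e, pair(pair(c, c), c))), c), c))  →  m(c, e, g(pair(m(c, e, m(c, e, pair(pair(c, c), c))), c), c))   [R1 at 2]
3. m(c, e, g(pair(m(c, e, m(c, e, pair(pair(c, c), c))), c), c))  →  m(c, e, pair(m(c, e, m(c, e, pair(pair(c, c), c))), c))   [R6 at 3]
4. m(c, e, pair(m(c, e, m(c, e, pair(pair(c, c), c))), c))  →  m(c, e, m(c, e, pair(pair(c, c), c)))   [R1 at ε]
5. m(c, e, m(c, e, pair(pair(c, c), c)))  →  m(c, e, pair(c, c))   [R1 at 3]
6. m(c, e, pair(c, c))  →  c   [R1 at ε]

Reduce t₂ = pair(pair(e, m(pair(e, c), pair(pair(pair(pair(c, e), e), c), pair(e, e)), pair(pair(c, c), pair(e, c)))), c):
1. pair(pair(e, m(pair(e, c), pair(pair(pair(pair(c, e), e), c), pair(e, e)), pair(pair(c, c), pair(e, c)))), c)  →  pair(pair(e, c), c)   [R2 at 1.2]

no — NF(t₁) = c, NF(t₂) = pair(pair(e, c), c)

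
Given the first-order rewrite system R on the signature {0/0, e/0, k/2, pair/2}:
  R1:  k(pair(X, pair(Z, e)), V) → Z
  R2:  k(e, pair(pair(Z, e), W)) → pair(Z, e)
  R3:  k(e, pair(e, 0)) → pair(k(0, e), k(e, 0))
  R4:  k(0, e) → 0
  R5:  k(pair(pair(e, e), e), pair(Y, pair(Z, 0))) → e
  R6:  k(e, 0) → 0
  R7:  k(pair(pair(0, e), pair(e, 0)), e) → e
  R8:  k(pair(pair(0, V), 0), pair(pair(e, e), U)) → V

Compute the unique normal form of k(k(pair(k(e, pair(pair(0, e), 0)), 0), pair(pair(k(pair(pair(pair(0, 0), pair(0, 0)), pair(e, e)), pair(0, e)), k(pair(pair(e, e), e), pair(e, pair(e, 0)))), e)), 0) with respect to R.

1. k(k(pair(k(e, pair(pair(0, e), 0)), 0), pair(pair(k(pair(pair(pair(0, 0), pair(0, 0)), pair(e, e)), pair(0, e)), k(pair(pair(e, e), e), pair(e, pair(e, 0)))), e)), 0)  →  k(k(pair(pair(0, e), 0), pair(pair(k(pair(pair(pair(0, 0), pair(0, 0)), pair(e, e)), pair(0, e)), k(pair(pair(e, e), e), pair(e, pair(e, 0)))), e)), 0)   [R2 at 1.1.1]
2. k(k(pair(pair(0, e), 0), pair(pair(k(pair(pair(pair(0, 0), pair(0, 0)), pair(e, e)), pair(0, e)), k(pair(pair(e, e), e), pair(e, pair(e, 0)))), e)), 0)  →  k(k(pair(pair(0, e), 0), pair(pair(e, k(pair(pair(e, e), e), pair(e, pair(e, 0)))), e)), 0)   [R1 at 1.2.1.1]
3. k(k(pair(pair(0, e), 0), pair(pair(e, k(pair(pair(e, e), e), pair(e, pair(e, 0)))), e)), 0)  →  k(k(pair(pair(0, e), 0), pair(pair(e, e), e)), 0)   [R5 at 1.2.1.2]
4. k(k(pair(pair(0, e), 0), pair(pair(e, e), e)), 0)  →  k(e, 0)   [R8 at 1]
5. k(e, 0)  →  0   [R6 at ε]

0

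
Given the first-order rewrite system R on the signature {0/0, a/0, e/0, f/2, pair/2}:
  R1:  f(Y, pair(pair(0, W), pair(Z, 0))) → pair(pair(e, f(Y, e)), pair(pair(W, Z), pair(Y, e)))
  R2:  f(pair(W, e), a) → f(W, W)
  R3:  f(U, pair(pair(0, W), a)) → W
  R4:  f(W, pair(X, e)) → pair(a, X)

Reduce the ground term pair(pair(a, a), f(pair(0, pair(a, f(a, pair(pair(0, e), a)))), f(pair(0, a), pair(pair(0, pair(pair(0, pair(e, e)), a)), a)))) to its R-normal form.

pair(pair(a, a), pair(e, e))

1. pair(pair(a, a), f(pair(0, pair(a, f(a, pair(pair(0, e), a)))), f(pair(0, a), pair(pair(0, pair(pair(0, pair(e, e)), a)), a))))  →  pair(pair(a, a), f(pair(0, pair(a, e)), f(pair(0, a), pair(pair(0, pair(pair(0, pair(e, e)), a)), a))))   [R3 at 2.1.2.2]
2. pair(pair(a, a), f(pair(0, pair(a, e)), f(pair(0, a), pair(pair(0, pair(pair(0, pair(e, e)), a)), a))))  →  pair(pair(a, a), f(pair(0, pair(a, e)), pair(pair(0, pair(e, e)), a)))   [R3 at 2.2]
3. pair(pair(a, a), f(pair(0, pair(a, e)), pair(pair(0, pair(e, e)), a)))  →  pair(pair(a, a), pair(e, e))   [R3 at 2]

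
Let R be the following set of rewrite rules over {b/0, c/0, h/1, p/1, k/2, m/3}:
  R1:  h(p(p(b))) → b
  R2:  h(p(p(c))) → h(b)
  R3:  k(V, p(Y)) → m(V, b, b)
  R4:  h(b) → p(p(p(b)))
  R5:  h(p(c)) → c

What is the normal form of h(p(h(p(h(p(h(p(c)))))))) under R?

c

1. h(p(h(p(h(p(h(p(c))))))))  →  h(p(h(p(h(p(c))))))   [R5 at 1.1.1.1.1.1]
2. h(p(h(p(h(p(c))))))  →  h(p(h(p(c))))   [R5 at 1.1.1.1]
3. h(p(h(p(c))))  →  h(p(c))   [R5 at 1.1]
4. h(p(c))  →  c   [R5 at ε]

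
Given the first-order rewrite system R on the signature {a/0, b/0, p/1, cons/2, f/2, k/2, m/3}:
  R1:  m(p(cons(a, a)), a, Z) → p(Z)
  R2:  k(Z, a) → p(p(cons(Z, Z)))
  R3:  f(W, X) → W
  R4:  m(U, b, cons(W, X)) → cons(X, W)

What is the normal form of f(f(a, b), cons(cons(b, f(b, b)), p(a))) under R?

a

1. f(f(a, b), cons(cons(b, f(b, b)), p(a)))  →  f(a, b)   [R3 at ε]
2. f(a, b)  →  a   [R3 at ε]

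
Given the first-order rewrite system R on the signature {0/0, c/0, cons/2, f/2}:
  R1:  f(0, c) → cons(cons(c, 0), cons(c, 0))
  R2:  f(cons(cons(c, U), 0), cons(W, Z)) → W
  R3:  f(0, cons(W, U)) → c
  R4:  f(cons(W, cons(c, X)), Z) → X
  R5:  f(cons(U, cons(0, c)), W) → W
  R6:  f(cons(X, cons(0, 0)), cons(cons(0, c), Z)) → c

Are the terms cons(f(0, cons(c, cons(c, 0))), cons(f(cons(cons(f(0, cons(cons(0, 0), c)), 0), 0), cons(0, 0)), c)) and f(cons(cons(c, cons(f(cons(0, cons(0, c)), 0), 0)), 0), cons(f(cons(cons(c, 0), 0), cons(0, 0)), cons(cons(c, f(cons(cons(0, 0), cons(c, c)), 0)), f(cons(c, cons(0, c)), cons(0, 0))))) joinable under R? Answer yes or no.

Reduce t₁ = cons(f(0, cons(c, cons(c, 0))), cons(f(cons(cons(f(0, cons(cons(0, 0), c)), 0), 0), cons(0, 0)), c)):
1. cons(f(0, cons(c, cons(c, 0))), cons(f(cons(cons(f(0, cons(cons(0, 0), c)), 0), 0), cons(0, 0)), c))  →  cons(c, cons(f(cons(cons(f(0, cons(cons(0, 0), c)), 0), 0), cons(0, 0)), c))   [R3 at 1]
2. cons(c, cons(f(cons(cons(f(0, cons(cons(0, 0), c)), 0), 0), cons(0, 0)), c))  →  cons(c, cons(f(cons(cons(c, 0), 0), cons(0, 0)), c))   [R3 at 2.1.1.1.1]
3. cons(c, cons(f(cons(cons(c, 0), 0), cons(0, 0)), c))  →  cons(c, cons(0, c))   [R2 at 2.1]

Reduce t₂ = f(cons(cons(c, cons(f(cons(0, cons(0, c)), 0), 0)), 0), cons(f(cons(cons(c, 0), 0), cons(0, 0)), cons(cons(c, f(cons(cons(0, 0), cons(c, c)), 0)), f(cons(c, cons(0, c)), cons(0, 0))))):
1. f(cons(cons(c, cons(f(cons(0, cons(0, c)), 0), 0)), 0), cons(f(cons(cons(c, 0), 0), cons(0, 0)), cons(cons(c, f(cons(cons(0, 0), cons(c, c)), 0)), f(cons(c, cons(0, c)), cons(0, 0)))))  →  f(cons(cons(c, 0), 0), cons(0, 0))   [R2 at ε]
2. f(cons(cons(c, 0), 0), cons(0, 0))  →  0   [R2 at ε]

no — NF(t₁) = cons(c, cons(0, c)), NF(t₂) = 0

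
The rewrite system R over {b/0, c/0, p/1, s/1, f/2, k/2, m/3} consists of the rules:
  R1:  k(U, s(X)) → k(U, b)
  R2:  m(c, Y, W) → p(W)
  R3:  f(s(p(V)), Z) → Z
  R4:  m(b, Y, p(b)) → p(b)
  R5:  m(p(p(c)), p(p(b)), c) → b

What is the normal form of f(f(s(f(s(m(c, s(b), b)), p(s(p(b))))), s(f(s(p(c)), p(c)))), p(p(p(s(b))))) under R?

p(p(p(s(b))))

1. f(f(s(f(s(m(c, s(b), b)), p(s(p(b))))), s(f(s(p(c)), p(c)))), p(p(p(s(b)))))  →  f(f(s(f(s(p(b)), p(s(p(b))))), s(f(s(p(c)), p(c)))), p(p(p(s(b)))))   [R2 at 1.1.1.1.1]
2. f(f(s(f(s(p(b)), p(s(p(b))))), s(f(s(p(c)), p(c)))), p(p(p(s(b)))))  →  f(f(s(p(s(p(b)))), s(f(s(p(c)), p(c)))), p(p(p(s(b)))))   [R3 at 1.1.1]
3. f(f(s(p(s(p(b)))), s(f(s(p(c)), p(c)))), p(p(p(s(b)))))  →  f(s(f(s(p(c)), p(c))), p(p(p(s(b)))))   [R3 at 1]
4. f(s(f(s(p(c)), p(c))), p(p(p(s(b)))))  →  f(s(p(c)), p(p(p(s(b)))))   [R3 at 1.1]
5. f(s(p(c)), p(p(p(s(b)))))  →  p(p(p(s(b))))   [R3 at ε]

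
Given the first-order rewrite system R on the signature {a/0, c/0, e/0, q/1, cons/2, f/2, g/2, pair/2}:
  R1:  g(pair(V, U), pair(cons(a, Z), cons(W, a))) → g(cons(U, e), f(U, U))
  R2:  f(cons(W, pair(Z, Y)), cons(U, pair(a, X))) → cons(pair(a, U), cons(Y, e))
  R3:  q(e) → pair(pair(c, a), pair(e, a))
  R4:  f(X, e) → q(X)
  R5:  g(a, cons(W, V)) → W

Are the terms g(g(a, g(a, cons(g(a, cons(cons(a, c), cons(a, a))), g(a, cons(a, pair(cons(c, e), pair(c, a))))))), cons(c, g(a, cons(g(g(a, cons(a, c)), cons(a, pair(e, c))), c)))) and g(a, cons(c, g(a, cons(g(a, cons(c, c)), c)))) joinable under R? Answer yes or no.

Reduce t₁ = g(g(a, g(a, cons(g(a, cons(cons(a, c), cons(a, a))), g(a, cons(a, pair(cons(c, e), pair(c, a))))))), cons(c, g(a, cons(g(g(a, cons(a, c)), cons(a, pair(e, c))), c)))):
1. g(g(a, g(a, cons(g(a, cons(cons(a, c), cons(a, a))), g(a, cons(a, pair(cons(c, e), pair(c, a))))))), cons(c, g(a, cons(g(g(a, cons(a, c)), cons(a, pair(e, c))), c))))  →  g(g(a, g(a, cons(cons(a, c), cons(a, a)))), cons(c, g(a, cons(g(g(a, cons(a, c)), cons(a, pair(e, c))), c))))   [R5 at 1.2]
2. g(g(a, g(a, cons(cons(a, c), cons(a, a)))), cons(c, g(a, cons(g(g(a, cons(a, c)), cons(a, pair(e, c))), c))))  →  g(g(a, cons(a, c)), cons(c, g(a, cons(g(g(a, cons(a, c)), cons(a, pair(e, c))), c))))   [R5 at 1.2]
3. g(g(a, cons(a, c)), cons(c, g(a, cons(g(g(a, cons(a, c)), cons(a, pair(e, c))), c))))  →  g(a, cons(c, g(a, cons(g(g(a, cons(a, c)), cons(a, pair(e, c))), c))))   [R5 at 1]
4. g(a, cons(c, g(a, cons(g(g(a, cons(a, c)), cons(a, pair(e, c))), c))))  →  c   [R5 at ε]

Reduce t₂ = g(a, cons(c, g(a, cons(g(a, cons(c, c)), c)))):
1. g(a, cons(c, g(a, cons(g(a, cons(c, c)), c))))  →  c   [R5 at ε]

yes — NF(t₁) = c, NF(t₂) = c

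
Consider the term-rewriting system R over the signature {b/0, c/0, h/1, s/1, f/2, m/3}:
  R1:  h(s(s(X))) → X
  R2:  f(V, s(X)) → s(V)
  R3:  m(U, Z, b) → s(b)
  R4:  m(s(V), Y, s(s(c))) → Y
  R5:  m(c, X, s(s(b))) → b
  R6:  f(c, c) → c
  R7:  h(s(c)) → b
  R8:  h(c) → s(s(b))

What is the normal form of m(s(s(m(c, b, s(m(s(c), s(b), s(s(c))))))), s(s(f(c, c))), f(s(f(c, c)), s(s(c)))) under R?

s(s(c))

1. m(s(s(m(c, b, s(m(s(c), s(b), s(s(c))))))), s(s(f(c, c))), f(s(f(c, c)), s(s(c))))  →  m(s(s(m(c, b, s(s(b))))), s(s(f(c, c))), f(s(f(c, c)), s(s(c))))   [R4 at 1.1.1.3.1]
2. m(s(s(m(c, b, s(s(b))))), s(s(f(c, c))), f(s(f(c, c)), s(s(c))))  →  m(s(s(b)), s(s(f(c, c))), f(s(f(c, c)), s(s(c))))   [R5 at 1.1.1]
3. m(s(s(b)), s(s(f(c, c))), f(s(f(c, c)), s(s(c))))  →  m(s(s(b)), s(s(c)), f(s(f(c, c)), s(s(c))))   [R6 at 2.1.1]
4. m(s(s(b)), s(s(c)), f(s(f(c, c)), s(s(c))))  →  m(s(s(b)), s(s(c)), s(s(f(c, c))))   [R2 at 3]
5. m(s(s(b)), s(s(c)), s(s(f(c, c))))  →  m(s(s(b)), s(s(c)), s(s(c)))   [R6 at 3.1.1]
6. m(s(s(b)), s(s(c)), s(s(c)))  →  s(s(c))   [R4 at ε]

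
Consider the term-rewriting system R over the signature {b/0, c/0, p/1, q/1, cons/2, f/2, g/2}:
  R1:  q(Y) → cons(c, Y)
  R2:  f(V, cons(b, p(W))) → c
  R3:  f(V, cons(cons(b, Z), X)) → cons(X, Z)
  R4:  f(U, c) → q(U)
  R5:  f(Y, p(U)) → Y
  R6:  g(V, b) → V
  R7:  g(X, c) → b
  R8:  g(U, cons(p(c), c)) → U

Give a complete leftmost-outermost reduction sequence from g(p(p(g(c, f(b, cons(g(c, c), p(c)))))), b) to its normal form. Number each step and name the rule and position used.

p(p(b))

1. g(p(p(g(c, f(b, cons(g(c, c), p(c)))))), b)  →  p(p(g(c, f(b, cons(g(c, c), p(c))))))   [R6 at ε]
2. p(p(g(c, f(b, cons(g(c, c), p(c))))))  →  p(p(g(c, f(b, cons(b, p(c))))))   [R7 at 1.1.2.2.1]
3. p(p(g(c, f(b, cons(b, p(c))))))  →  p(p(g(c, c)))   [R2 at 1.1.2]
4. p(p(g(c, c)))  →  p(p(b))   [R7 at 1.1]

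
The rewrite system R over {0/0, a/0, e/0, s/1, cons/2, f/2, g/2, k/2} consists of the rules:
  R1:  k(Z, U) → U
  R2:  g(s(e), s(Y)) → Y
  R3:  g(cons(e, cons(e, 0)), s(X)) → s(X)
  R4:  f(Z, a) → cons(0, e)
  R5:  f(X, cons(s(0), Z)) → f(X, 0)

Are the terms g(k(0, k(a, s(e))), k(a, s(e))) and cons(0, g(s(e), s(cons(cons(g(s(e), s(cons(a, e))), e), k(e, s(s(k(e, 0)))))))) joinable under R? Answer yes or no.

Reduce t₁ = g(k(0, k(a, s(e))), k(a, s(e))):
1. g(k(0, k(a, s(e))), k(a, s(e)))  →  g(k(a, s(e)), k(a, s(e)))   [R1 at 1]
2. g(k(a, s(e)), k(a, s(e)))  →  g(s(e), k(a, s(e)))   [R1 at 1]
3. g(s(e), k(a, s(e)))  →  g(s(e), s(e))   [R1 at 2]
4. g(s(e), s(e))  →  e   [R2 at ε]

Reduce t₂ = cons(0, g(s(e), s(cons(cons(g(s(e), s(cons(a, e))), e), k(e, s(s(k(e, 0)))))))):
1. cons(0, g(s(e), s(cons(cons(g(s(e), s(cons(a, e))), e), k(e, s(s(k(e, 0))))))))  →  cons(0, cons(cons(g(s(e), s(cons(a, e))), e), k(e, s(s(k(e, 0))))))   [R2 at 2]
2. cons(0, cons(cons(g(s(e), s(cons(a, e))), e), k(e, s(s(k(e, 0))))))  →  cons(0, cons(cons(cons(a, e), e), k(e, s(s(k(e, 0))))))   [R2 at 2.1.1]
3. cons(0, cons(cons(cons(a, e), e), k(e, s(s(k(e, 0))))))  →  cons(0, cons(cons(cons(a, e), e), s(s(k(e, 0)))))   [R1 at 2.2]
4. cons(0, cons(cons(cons(a, e), e), s(s(k(e, 0)))))  →  cons(0, cons(cons(cons(a, e), e), s(s(0))))   [R1 at 2.2.1.1]

no — NF(t₁) = e, NF(t₂) = cons(0, cons(cons(cons(a, e), e), s(s(0))))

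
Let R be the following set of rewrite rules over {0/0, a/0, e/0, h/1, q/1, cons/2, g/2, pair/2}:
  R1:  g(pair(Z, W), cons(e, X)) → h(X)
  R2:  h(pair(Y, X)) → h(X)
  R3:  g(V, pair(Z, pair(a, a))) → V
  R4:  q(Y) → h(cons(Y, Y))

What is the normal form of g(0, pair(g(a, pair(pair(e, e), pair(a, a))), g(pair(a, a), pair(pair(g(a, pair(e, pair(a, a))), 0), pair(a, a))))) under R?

1. g(0, pair(g(a, pair(pair(e, e), pair(a, a))), g(pair(a, a), pair(pair(g(a, pair(e, pair(a, a))), 0), pair(a, a)))))  →  g(0, pair(a, g(pair(a, a), pair(pair(g(a, pair(e, pair(a, a))), 0), pair(a, a)))))   [R3 at 2.1]
2. g(0, pair(a, g(pair(a, a), pair(pair(g(a, pair(e, pair(a, a))), 0), pair(a, a)))))  →  g(0, pair(a, pair(a, a)))   [R3 at 2.2]
3. g(0, pair(a, pair(a, a)))  →  0   [R3 at ε]

0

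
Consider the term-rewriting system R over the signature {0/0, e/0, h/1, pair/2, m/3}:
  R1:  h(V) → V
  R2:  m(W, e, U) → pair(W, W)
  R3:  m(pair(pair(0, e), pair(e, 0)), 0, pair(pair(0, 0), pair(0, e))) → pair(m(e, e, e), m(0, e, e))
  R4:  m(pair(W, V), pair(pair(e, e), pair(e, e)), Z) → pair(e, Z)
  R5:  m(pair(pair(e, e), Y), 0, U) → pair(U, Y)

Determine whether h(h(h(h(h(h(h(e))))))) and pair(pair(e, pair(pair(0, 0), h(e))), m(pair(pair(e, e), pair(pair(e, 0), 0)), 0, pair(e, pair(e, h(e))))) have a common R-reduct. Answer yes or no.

Reduce t₁ = h(h(h(h(h(h(h(e))))))):
1. h(h(h(h(h(h(h(e)))))))  →  h(h(h(h(h(h(e))))))   [R1 at ε]
2. h(h(h(h(h(h(e))))))  →  h(h(h(h(h(e)))))   [R1 at ε]
3. h(h(h(h(h(e)))))  →  h(h(h(h(e))))   [R1 at ε]
4. h(h(h(h(e))))  →  h(h(h(e)))   [R1 at ε]
5. h(h(h(e)))  →  h(h(e))   [R1 at ε]
6. h(h(e))  →  h(e)   [R1 at ε]
7. h(e)  →  e   [R1 at ε]

Reduce t₂ = pair(pair(e, pair(pair(0, 0), h(e))), m(pair(pair(e, e), pair(pair(e, 0), 0)), 0, pair(e, pair(e, h(e))))):
1. pair(pair(e, pair(pair(0, 0), h(e))), m(pair(pair(e, e), pair(pair(e, 0), 0)), 0, pair(e, pair(e, h(e)))))  →  pair(pair(e, pair(pair(0, 0), e)), m(pair(pair(e, e), pair(pair(e, 0), 0)), 0, pair(e, pair(e, h(e)))))   [R1 at 1.2.2]
2. pair(pair(e, pair(pair(0, 0), e)), m(pair(pair(e, e), pair(pair(e, 0), 0)), 0, pair(e, pair(e, h(e)))))  →  pair(pair(e, pair(pair(0, 0), e)), pair(pair(e, pair(e, h(e))), pair(pair(e, 0), 0)))   [R5 at 2]
3. pair(pair(e, pair(pair(0, 0), e)), pair(pair(e, pair(e, h(e))), pair(pair(e, 0), 0)))  →  pair(pair(e, pair(pair(0, 0), e)), pair(pair(e, pair(e, e)), pair(pair(e, 0), 0)))   [R1 at 2.1.2.2]

no — NF(t₁) = e, NF(t₂) = pair(pair(e, pair(pair(0, 0), e)), pair(pair(e, pair(e, e)), pair(pair(e, 0), 0)))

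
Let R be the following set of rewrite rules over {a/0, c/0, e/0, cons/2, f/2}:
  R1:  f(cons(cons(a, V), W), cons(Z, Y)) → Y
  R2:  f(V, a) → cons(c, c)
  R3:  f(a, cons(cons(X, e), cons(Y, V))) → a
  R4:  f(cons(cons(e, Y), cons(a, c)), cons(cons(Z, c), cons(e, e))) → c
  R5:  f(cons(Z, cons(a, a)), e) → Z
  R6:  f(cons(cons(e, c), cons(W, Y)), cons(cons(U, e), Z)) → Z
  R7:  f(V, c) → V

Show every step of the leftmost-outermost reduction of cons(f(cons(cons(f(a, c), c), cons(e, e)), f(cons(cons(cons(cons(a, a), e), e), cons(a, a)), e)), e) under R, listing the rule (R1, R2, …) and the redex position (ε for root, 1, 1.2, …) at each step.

cons(e, e)

1. cons(f(cons(cons(f(a, c), c), cons(e, e)), f(cons(cons(cons(cons(a, a), e), e), cons(a, a)), e)), e)  →  cons(f(cons(cons(a, c), cons(e, e)), f(cons(cons(cons(cons(a, a), e), e), cons(a, a)), e)), e)   [R7 at 1.1.1.1]
2. cons(f(cons(cons(a, c), cons(e, e)), f(cons(cons(cons(cons(a, a), e), e), cons(a, a)), e)), e)  →  cons(f(cons(cons(a, c), cons(e, e)), cons(cons(cons(a, a), e), e)), e)   [R5 at 1.2]
3. cons(f(cons(cons(a, c), cons(e, e)), cons(cons(cons(a, a), e), e)), e)  →  cons(e, e)   [R1 at 1]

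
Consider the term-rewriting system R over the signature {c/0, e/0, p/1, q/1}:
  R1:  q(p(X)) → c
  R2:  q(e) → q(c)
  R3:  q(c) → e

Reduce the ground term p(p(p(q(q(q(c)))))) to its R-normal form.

1. p(p(p(q(q(q(c))))))  →  p(p(p(q(q(e)))))   [R3 at 1.1.1.1.1]
2. p(p(p(q(q(e)))))  →  p(p(p(q(q(c)))))   [R2 at 1.1.1.1]
3. p(p(p(q(q(c)))))  →  p(p(p(q(e))))   [R3 at 1.1.1.1]
4. p(p(p(q(e))))  →  p(p(p(q(c))))   [R2 at 1.1.1]
5. p(p(p(q(c))))  →  p(p(p(e)))   [R3 at 1.1.1]

p(p(p(e)))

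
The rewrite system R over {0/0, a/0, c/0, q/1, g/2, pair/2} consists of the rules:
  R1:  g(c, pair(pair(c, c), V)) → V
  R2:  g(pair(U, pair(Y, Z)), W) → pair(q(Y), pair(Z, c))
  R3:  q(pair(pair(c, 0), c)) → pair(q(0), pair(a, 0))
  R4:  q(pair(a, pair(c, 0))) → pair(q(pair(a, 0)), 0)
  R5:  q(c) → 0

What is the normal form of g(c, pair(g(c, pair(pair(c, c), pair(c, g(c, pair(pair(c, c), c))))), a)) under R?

a

1. g(c, pair(g(c, pair(pair(c, c), pair(c, g(c, pair(pair(c, c), c))))), a))  →  g(c, pair(pair(c, g(c, pair(pair(c, c), c))), a))   [R1 at 2.1]
2. g(c, pair(pair(c, g(c, pair(pair(c, c), c))), a))  →  g(c, pair(pair(c, c), a))   [R1 at 2.1.2]
3. g(c, pair(pair(c, c), a))  →  a   [R1 at ε]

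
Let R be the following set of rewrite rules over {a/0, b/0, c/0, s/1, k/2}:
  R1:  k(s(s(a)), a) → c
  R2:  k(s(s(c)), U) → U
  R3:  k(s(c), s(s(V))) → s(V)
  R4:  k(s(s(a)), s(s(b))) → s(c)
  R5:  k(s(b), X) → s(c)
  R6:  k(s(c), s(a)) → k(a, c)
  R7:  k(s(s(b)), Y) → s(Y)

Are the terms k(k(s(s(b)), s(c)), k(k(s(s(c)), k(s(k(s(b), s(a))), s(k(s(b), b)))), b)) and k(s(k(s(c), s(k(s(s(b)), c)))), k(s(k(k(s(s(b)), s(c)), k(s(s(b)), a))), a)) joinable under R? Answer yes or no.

Reduce t₁ = k(k(s(s(b)), s(c)), k(k(s(s(c)), k(s(k(s(b), s(a))), s(k(s(b), b)))), b)):
1. k(k(s(s(b)), s(c)), k(k(s(s(c)), k(s(k(s(b), s(a))), s(k(s(b), b)))), b))  →  k(s(s(c)), k(k(s(s(c)), k(s(k(s(b), s(a))), s(k(s(b), b)))), b))   [R7 at 1]
2. k(s(s(c)), k(k(s(s(c)), k(s(k(s(b), s(a))), s(k(s(b), b)))), b))  →  k(k(s(s(c)), k(s(k(s(b), s(a))), s(k(s(b), b)))), b)   [R2 at ε]
3. k(k(s(s(c)), k(s(k(s(b), s(a))), s(k(s(b), b)))), b)  →  k(k(s(k(s(b), s(a))), s(k(s(b), b))), b)   [R2 at 1]
4. k(k(s(k(s(b), s(a))), s(k(s(b), b))), b)  →  k(k(s(s(c)), s(k(s(b), b))), b)   [R5 at 1.1.1]
5. k(k(s(s(c)), s(k(s(b), b))), b)  →  k(s(k(s(b), b)), b)   [R2 at 1]
6. k(s(k(s(b), b)), b)  →  k(s(s(c)), b)   [R5 at 1.1]
7. k(s(s(c)), b)  →  b   [R2 at ε]

Reduce t₂ = k(s(k(s(c), s(k(s(s(b)), c)))), k(s(k(k(s(s(b)), s(c)), k(s(s(b)), a))), a)):
1. k(s(k(s(c), s(k(s(s(b)), c)))), k(s(k(k(s(s(b)), s(c)), k(s(s(b)), a))), a))  →  k(s(k(s(c), s(s(c)))), k(s(k(k(s(s(b)), s(c)), k(s(s(b)), a))), a))   [R7 at 1.1.2.1]
2. k(s(k(s(c), s(s(c)))), k(s(k(k(s(s(b)), s(c)), k(s(s(b)), a))), a))  →  k(s(s(c)), k(s(k(k(s(s(b)), s(c)), k(s(s(b)), a))), a))   [R3 at 1.1]
3. k(s(s(c)), k(s(k(k(s(s(b)), s(c)), k(s(s(b)), a))), a))  →  k(s(k(k(s(s(b)), s(c)), k(s(s(b)), a))), a)   [R2 at ε]
4. k(s(k(k(s(s(b)), s(c)), k(s(s(b)), a))), a)  →  k(s(k(s(s(c)), k(s(s(b)), a))), a)   [R7 at 1.1.1]
5. k(s(k(s(s(c)), k(s(s(b)), a))), a)  →  k(s(k(s(s(b)), a)), a)   [R2 at 1.1]
6. k(s(k(s(s(b)), a)), a)  →  k(s(s(a)), a)   [R7 at 1.1]
7. k(s(s(a)), a)  →  c   [R1 at ε]

no — NF(t₁) = b, NF(t₂) = c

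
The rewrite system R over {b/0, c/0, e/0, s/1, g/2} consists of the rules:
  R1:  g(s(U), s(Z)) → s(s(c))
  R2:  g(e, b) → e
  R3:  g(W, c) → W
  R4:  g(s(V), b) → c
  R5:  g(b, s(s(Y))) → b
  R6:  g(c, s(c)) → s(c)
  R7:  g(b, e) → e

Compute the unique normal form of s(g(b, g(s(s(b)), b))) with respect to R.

1. s(g(b, g(s(s(b)), b)))  →  s(g(b, c))   [R4 at 1.2]
2. s(g(b, c))  →  s(b)   [R3 at 1]

s(b)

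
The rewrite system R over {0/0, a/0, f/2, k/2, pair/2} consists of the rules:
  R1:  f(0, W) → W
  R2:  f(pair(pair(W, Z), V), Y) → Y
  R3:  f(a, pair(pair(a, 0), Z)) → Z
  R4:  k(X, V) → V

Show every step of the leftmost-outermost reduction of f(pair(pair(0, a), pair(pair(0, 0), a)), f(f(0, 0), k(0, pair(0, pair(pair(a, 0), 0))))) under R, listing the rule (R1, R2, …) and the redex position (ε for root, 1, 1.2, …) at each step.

1. f(pair(pair(0, a), pair(pair(0, 0), a)), f(f(0, 0), k(0, pair(0, pair(pair(a, 0), 0)))))  →  f(f(0, 0), k(0, pair(0, pair(pair(a, 0), 0))))   [R2 at ε]
2. f(f(0, 0), k(0, pair(0, pair(pair(a, 0), 0))))  →  f(0, k(0, pair(0, pair(pair(a, 0), 0))))   [R1 at 1]
3. f(0, k(0, pair(0, pair(pair(a, 0), 0))))  →  k(0, pair(0, pair(pair(a, 0), 0)))   [R1 at ε]
4. k(0, pair(0, pair(pair(a, 0), 0)))  →  pair(0, pair(pair(a, 0), 0))   [R4 at ε]

pair(0, pair(pair(a, 0), 0))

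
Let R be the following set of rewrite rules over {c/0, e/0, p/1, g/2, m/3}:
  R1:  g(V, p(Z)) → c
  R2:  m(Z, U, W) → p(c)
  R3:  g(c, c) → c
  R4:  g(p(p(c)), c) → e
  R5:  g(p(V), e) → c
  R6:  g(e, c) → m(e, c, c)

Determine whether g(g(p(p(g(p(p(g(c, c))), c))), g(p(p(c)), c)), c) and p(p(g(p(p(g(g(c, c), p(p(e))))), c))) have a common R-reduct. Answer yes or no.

Reduce t₁ = g(g(p(p(g(p(p(g(c, c))), c))), g(p(p(c)), c)), c):
1. g(g(p(p(g(p(p(g(c, c))), c))), g(p(p(c)), c)), c)  →  g(g(p(p(g(p(p(c)), c))), g(p(p(c)), c)), c)   [R3 at 1.1.1.1.1.1.1]
2. g(g(p(p(g(p(p(c)), c))), g(p(p(c)), c)), c)  →  g(g(p(p(e)), g(p(p(c)), c)), c)   [R4 at 1.1.1.1]
3. g(g(p(p(e)), g(p(p(c)), c)), c)  →  g(g(p(p(e)), e), c)   [R4 at 1.2]
4. g(g(p(p(e)), e), c)  →  g(c, c)   [R5 at 1]
5. g(c, c)  →  c   [R3 at ε]

Reduce t₂ = p(p(g(p(p(g(g(c, c), p(p(e))))), c))):
1. p(p(g(p(p(g(g(c, c), p(p(e))))), c)))  →  p(p(g(p(p(c)), c)))   [R1 at 1.1.1.1.1]
2. p(p(g(p(p(c)), c)))  →  p(p(e))   [R4 at 1.1]

no — NF(t₁) = c, NF(t₂) = p(p(e))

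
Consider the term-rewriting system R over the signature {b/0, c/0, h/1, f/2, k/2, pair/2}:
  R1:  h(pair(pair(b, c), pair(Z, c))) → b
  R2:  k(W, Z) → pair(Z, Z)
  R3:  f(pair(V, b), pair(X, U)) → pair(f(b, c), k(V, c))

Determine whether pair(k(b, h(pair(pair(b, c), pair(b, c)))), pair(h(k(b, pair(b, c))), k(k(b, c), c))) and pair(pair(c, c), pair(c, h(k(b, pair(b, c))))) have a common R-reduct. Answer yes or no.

Reduce t₁ = pair(k(b, h(pair(pair(b, c), pair(b, c)))), pair(h(k(b, pair(b, c))), k(k(b, c), c))):
1. pair(k(b, h(pair(pair(b, c), pair(b, c)))), pair(h(k(b, pair(b, c))), k(k(b, c), c)))  →  pair(pair(h(pair(pair(b, c), pair(b, c))), h(pair(pair(b, c), pair(b, c)))), pair(h(k(b, pair(b, c))), k(k(b, c), c)))   [R2 at 1]
2. pair(pair(h(pair(pair(b, c), pair(b, c))), h(pair(pair(b, c), pair(b, c)))), pair(h(k(b, pair(b, c))), k(k(b, c), c)))  →  pair(pair(b, h(pair(pair(b, c), pair(b, c)))), pair(h(k(b, pair(b, c))), k(k(b, c), c)))   [R1 at 1.1]
3. pair(pair(b, h(pair(pair(b, c), pair(b, c)))), pair(h(k(b, pair(b, c))), k(k(b, c), c)))  →  pair(pair(b, b), pair(h(k(b, pair(b, c))), k(k(b, c), c)))   [R1 at 1.2]
4. pair(pair(b, b), pair(h(k(b, pair(b, c))), k(k(b, c), c)))  →  pair(pair(b, b), pair(h(pair(pair(b, c), pair(b, c))), k(k(b, c), c)))   [R2 at 2.1.1]
5. pair(pair(b, b), pair(h(pair(pair(b, c), pair(b, c))), k(k(b, c), c)))  →  pair(pair(b, b), pair(b, k(k(b, c), c)))   [R1 at 2.1]
6. pair(pair(b, b), pair(b, k(k(b, c), c)))  →  pair(pair(b, b), pair(b, pair(c, c)))   [R2 at 2.2]

Reduce t₂ = pair(pair(c, c), pair(c, h(k(b, pair(b, c))))):
1. pair(pair(c, c), pair(c, h(k(b, pair(b, c)))))  →  pair(pair(c, c), pair(c, h(pair(pair(b, c), pair(b, c)))))   [R2 at 2.2.1]
2. pair(pair(c, c), pair(c, h(pair(pair(b, c), pair(b, c)))))  →  pair(pair(c, c), pair(c, b))   [R1 at 2.2]

no — NF(t₁) = pair(pair(b, b), pair(b, pair(c, c))), NF(t₂) = pair(pair(c, c), pair(c, b))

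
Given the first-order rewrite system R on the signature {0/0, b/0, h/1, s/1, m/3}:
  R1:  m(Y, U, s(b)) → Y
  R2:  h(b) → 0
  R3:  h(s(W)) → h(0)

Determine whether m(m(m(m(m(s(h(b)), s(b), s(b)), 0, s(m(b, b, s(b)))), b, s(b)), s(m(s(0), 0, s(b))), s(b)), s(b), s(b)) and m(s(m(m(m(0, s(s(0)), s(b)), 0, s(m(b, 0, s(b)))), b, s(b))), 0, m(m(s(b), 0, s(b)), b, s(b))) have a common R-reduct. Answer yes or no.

Reduce t₁ = m(m(m(m(m(s(h(b)), s(b), s(b)), 0, s(m(b, b, s(b)))), b, s(b)), s(m(s(0), 0, s(b))), s(b)), s(b), s(b)):
1. m(m(m(m(m(s(h(b)), s(b), s(b)), 0, s(m(b, b, s(b)))), b, s(b)), s(m(s(0), 0, s(b))), s(b)), s(b), s(b))  →  m(m(m(m(s(h(b)), s(b), s(b)), 0, s(m(b, b, s(b)))), b, s(b)), s(m(s(0), 0, s(b))), s(b))   [R1 at ε]
2. m(m(m(m(s(h(b)), s(b), s(b)), 0, s(m(b, b, s(b)))), b, s(b)), s(m(s(0), 0, s(b))), s(b))  →  m(m(m(s(h(b)), s(b), s(b)), 0, s(m(b, b, s(b)))), b, s(b))   [R1 at ε]
3. m(m(m(s(h(b)), s(b), s(b)), 0, s(m(b, b, s(b)))), b, s(b))  →  m(m(s(h(b)), s(b), s(b)), 0, s(m(b, b, s(b))))   [R1 at ε]
4. m(m(s(h(b)), s(b), s(b)), 0, s(m(b, b, s(b))))  →  m(s(h(b)), 0, s(m(b, b, s(b))))   [R1 at 1]
5. m(s(h(b)), 0, s(m(b, b, s(b))))  →  m(s(0), 0, s(m(b, b, s(b))))   [R2 at 1.1]
6. m(s(0), 0, s(m(b, b, s(b))))  →  m(s(0), 0, s(b))   [R1 at 3.1]
7. m(s(0), 0, s(b))  →  s(0)   [R1 at ε]

Reduce t₂ = m(s(m(m(m(0, s(s(0)), s(b)), 0, s(m(b, 0, s(b)))), b, s(b))), 0, m(m(s(b), 0, s(b)), b, s(b))):
1. m(s(m(m(m(0, s(s(0)), s(b)), 0, s(m(b, 0, s(b)))), b, s(b))), 0, m(m(s(b), 0, s(b)), b, s(b)))  →  m(s(m(m(0, s(s(0)), s(b)), 0, s(m(b, 0, s(b))))), 0, m(m(s(b), 0, s(b)), b, s(b)))   [R1 at 1.1]
2. m(s(m(m(0, s(s(0)), s(b)), 0, s(m(b, 0, s(b))))), 0, m(m(s(b), 0, s(b)), b, s(b)))  →  m(s(m(0, 0, s(m(b, 0, s(b))))), 0, m(m(s(b), 0, s(b)), b, s(b)))   [R1 at 1.1.1]
3. m(s(m(0, 0, s(m(b, 0, s(b))))), 0, m(m(s(b), 0, s(b)), b, s(b)))  →  m(s(m(0, 0, s(b))), 0, m(m(s(b), 0, s(b)), b, s(b)))   [R1 at 1.1.3.1]
4. m(s(m(0, 0, s(b))), 0, m(m(s(b), 0, s(b)), b, s(b)))  →  m(s(0), 0, m(m(s(b), 0, s(b)), b, s(b)))   [R1 at 1.1]
5. m(s(0), 0, m(m(s(b), 0, s(b)), b, s(b)))  →  m(s(0), 0, m(s(b), 0, s(b)))   [R1 at 3]
6. m(s(0), 0, m(s(b), 0, s(b)))  →  m(s(0), 0, s(b))   [R1 at 3]
7. m(s(0), 0, s(b))  →  s(0)   [R1 at ε]

yes — NF(t₁) = s(0), NF(t₂) = s(0)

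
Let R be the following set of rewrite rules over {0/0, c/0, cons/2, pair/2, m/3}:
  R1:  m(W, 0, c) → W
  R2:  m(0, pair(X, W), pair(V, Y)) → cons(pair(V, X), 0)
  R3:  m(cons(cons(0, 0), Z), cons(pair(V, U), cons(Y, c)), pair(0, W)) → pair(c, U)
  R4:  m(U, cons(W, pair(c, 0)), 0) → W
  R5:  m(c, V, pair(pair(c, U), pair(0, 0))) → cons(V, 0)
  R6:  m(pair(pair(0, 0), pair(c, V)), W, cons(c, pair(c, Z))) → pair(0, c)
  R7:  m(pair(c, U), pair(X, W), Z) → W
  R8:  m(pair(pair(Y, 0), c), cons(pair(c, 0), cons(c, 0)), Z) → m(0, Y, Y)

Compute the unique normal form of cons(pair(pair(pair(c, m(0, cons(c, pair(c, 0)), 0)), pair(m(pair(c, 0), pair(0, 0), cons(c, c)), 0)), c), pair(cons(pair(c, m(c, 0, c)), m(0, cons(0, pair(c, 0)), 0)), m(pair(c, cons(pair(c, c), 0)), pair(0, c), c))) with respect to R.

cons(pair(pair(pair(c, c), pair(0, 0)), c), pair(cons(pair(c, c), 0), c))

1. cons(pair(pair(pair(c, m(0, cons(c, pair(c, 0)), 0)), pair(m(pair(c, 0), pair(0, 0), cons(c, c)), 0)), c), pair(cons(pair(c, m(c, 0, c)), m(0, cons(0, pair(c, 0)), 0)), m(pair(c, cons(pair(c, c), 0)), pair(0, c), c)))  →  cons(pair(pair(pair(c, c), pair(m(pair(c, 0), pair(0, 0), cons(c, c)), 0)), c), pair(cons(pair(c, m(c, 0, c)), m(0, cons(0, pair(c, 0)), 0)), m(pair(c, cons(pair(c, c), 0)), pair(0, c), c)))   [R4 at 1.1.1.2]
2. cons(pair(pair(pair(c, c), pair(m(pair(c, 0), pair(0, 0), cons(c, c)), 0)), c), pair(cons(pair(c, m(c, 0, c)), m(0, cons(0, pair(c, 0)), 0)), m(pair(c, cons(pair(c, c), 0)), pair(0, c), c)))  →  cons(pair(pair(pair(c, c), pair(0, 0)), c), pair(cons(pair(c, m(c, 0, c)), m(0, cons(0, pair(c, 0)), 0)), m(pair(c, cons(pair(c, c), 0)), pair(0, c), c)))   [R7 at 1.1.2.1]
3. cons(pair(pair(pair(c, c), pair(0, 0)), c), pair(cons(pair(c, m(c, 0, c)), m(0, cons(0, pair(c, 0)), 0)), m(pair(c, cons(pair(c, c), 0)), pair(0, c), c)))  →  cons(pair(pair(pair(c, c), pair(0, 0)), c), pair(cons(pair(c, c), m(0, cons(0, pair(c, 0)), 0)), m(pair(c, cons(pair(c, c), 0)), pair(0, c), c)))   [R1 at 2.1.1.2]
4. cons(pair(pair(pair(c, c), pair(0, 0)), c), pair(cons(pair(c, c), m(0, cons(0, pair(c, 0)), 0)), m(pair(c, cons(pair(c, c), 0)), pair(0, c), c)))  →  cons(pair(pair(pair(c, c), pair(0, 0)), c), pair(cons(pair(c, c), 0), m(pair(c, cons(pair(c, c), 0)), pair(0, c), c)))   [R4 at 2.1.2]
5. cons(pair(pair(pair(c, c), pair(0, 0)), c), pair(cons(pair(c, c), 0), m(pair(c, cons(pair(c, c), 0)), pair(0, c), c)))  →  cons(pair(pair(pair(c, c), pair(0, 0)), c), pair(cons(pair(c, c), 0), c))   [R7 at 2.2]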